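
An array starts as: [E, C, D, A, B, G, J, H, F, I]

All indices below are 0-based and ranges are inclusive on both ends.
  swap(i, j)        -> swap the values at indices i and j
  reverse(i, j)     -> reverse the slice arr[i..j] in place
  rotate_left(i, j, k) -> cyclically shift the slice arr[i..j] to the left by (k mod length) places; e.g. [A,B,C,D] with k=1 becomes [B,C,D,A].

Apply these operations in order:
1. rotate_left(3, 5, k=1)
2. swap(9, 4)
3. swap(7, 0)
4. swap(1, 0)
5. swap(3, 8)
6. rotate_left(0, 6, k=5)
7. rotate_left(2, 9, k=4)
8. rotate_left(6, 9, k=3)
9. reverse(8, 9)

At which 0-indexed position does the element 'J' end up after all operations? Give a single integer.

Answer: 1

Derivation:
After 1 (rotate_left(3, 5, k=1)): [E, C, D, B, G, A, J, H, F, I]
After 2 (swap(9, 4)): [E, C, D, B, I, A, J, H, F, G]
After 3 (swap(7, 0)): [H, C, D, B, I, A, J, E, F, G]
After 4 (swap(1, 0)): [C, H, D, B, I, A, J, E, F, G]
After 5 (swap(3, 8)): [C, H, D, F, I, A, J, E, B, G]
After 6 (rotate_left(0, 6, k=5)): [A, J, C, H, D, F, I, E, B, G]
After 7 (rotate_left(2, 9, k=4)): [A, J, I, E, B, G, C, H, D, F]
After 8 (rotate_left(6, 9, k=3)): [A, J, I, E, B, G, F, C, H, D]
After 9 (reverse(8, 9)): [A, J, I, E, B, G, F, C, D, H]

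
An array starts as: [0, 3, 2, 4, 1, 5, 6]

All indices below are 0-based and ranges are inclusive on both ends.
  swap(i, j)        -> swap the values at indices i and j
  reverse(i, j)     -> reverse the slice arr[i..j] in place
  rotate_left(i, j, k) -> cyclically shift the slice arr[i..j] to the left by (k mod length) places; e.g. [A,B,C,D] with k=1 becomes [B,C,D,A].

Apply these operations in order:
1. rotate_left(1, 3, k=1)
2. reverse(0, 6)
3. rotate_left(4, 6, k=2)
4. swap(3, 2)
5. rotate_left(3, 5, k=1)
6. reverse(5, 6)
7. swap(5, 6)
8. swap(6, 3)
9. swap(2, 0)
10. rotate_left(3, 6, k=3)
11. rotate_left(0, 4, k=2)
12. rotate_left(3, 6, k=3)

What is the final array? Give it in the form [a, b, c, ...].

After 1 (rotate_left(1, 3, k=1)): [0, 2, 4, 3, 1, 5, 6]
After 2 (reverse(0, 6)): [6, 5, 1, 3, 4, 2, 0]
After 3 (rotate_left(4, 6, k=2)): [6, 5, 1, 3, 0, 4, 2]
After 4 (swap(3, 2)): [6, 5, 3, 1, 0, 4, 2]
After 5 (rotate_left(3, 5, k=1)): [6, 5, 3, 0, 4, 1, 2]
After 6 (reverse(5, 6)): [6, 5, 3, 0, 4, 2, 1]
After 7 (swap(5, 6)): [6, 5, 3, 0, 4, 1, 2]
After 8 (swap(6, 3)): [6, 5, 3, 2, 4, 1, 0]
After 9 (swap(2, 0)): [3, 5, 6, 2, 4, 1, 0]
After 10 (rotate_left(3, 6, k=3)): [3, 5, 6, 0, 2, 4, 1]
After 11 (rotate_left(0, 4, k=2)): [6, 0, 2, 3, 5, 4, 1]
After 12 (rotate_left(3, 6, k=3)): [6, 0, 2, 1, 3, 5, 4]

Answer: [6, 0, 2, 1, 3, 5, 4]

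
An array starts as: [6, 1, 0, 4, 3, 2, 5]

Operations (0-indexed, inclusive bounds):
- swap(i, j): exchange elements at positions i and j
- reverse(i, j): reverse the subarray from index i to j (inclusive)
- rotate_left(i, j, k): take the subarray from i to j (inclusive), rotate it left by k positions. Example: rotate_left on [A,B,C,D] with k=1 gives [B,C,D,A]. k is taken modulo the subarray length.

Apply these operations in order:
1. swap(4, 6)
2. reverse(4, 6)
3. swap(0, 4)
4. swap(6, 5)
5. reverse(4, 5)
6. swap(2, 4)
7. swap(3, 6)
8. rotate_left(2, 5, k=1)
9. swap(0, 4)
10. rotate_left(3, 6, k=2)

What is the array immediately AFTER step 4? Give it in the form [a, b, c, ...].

After 1 (swap(4, 6)): [6, 1, 0, 4, 5, 2, 3]
After 2 (reverse(4, 6)): [6, 1, 0, 4, 3, 2, 5]
After 3 (swap(0, 4)): [3, 1, 0, 4, 6, 2, 5]
After 4 (swap(6, 5)): [3, 1, 0, 4, 6, 5, 2]

Answer: [3, 1, 0, 4, 6, 5, 2]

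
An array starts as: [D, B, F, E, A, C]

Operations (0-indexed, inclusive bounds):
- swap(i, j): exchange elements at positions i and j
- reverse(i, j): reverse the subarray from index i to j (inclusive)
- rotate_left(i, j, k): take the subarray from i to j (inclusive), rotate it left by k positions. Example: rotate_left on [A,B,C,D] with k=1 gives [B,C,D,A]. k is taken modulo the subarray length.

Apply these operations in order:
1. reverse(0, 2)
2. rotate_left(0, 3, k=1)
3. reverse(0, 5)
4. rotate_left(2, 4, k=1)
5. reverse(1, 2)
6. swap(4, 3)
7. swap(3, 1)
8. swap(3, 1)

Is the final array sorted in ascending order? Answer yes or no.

After 1 (reverse(0, 2)): [F, B, D, E, A, C]
After 2 (rotate_left(0, 3, k=1)): [B, D, E, F, A, C]
After 3 (reverse(0, 5)): [C, A, F, E, D, B]
After 4 (rotate_left(2, 4, k=1)): [C, A, E, D, F, B]
After 5 (reverse(1, 2)): [C, E, A, D, F, B]
After 6 (swap(4, 3)): [C, E, A, F, D, B]
After 7 (swap(3, 1)): [C, F, A, E, D, B]
After 8 (swap(3, 1)): [C, E, A, F, D, B]

Answer: no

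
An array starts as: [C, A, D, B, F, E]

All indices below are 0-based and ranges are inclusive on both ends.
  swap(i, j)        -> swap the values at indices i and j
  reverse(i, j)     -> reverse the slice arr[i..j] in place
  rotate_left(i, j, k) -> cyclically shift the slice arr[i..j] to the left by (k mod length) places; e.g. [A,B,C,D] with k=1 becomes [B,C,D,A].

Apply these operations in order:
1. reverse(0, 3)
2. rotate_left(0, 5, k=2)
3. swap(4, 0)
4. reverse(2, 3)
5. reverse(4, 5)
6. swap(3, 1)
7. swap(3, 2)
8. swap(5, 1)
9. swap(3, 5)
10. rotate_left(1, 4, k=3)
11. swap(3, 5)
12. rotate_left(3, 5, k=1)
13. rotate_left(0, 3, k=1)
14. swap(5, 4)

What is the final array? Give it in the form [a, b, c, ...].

After 1 (reverse(0, 3)): [B, D, A, C, F, E]
After 2 (rotate_left(0, 5, k=2)): [A, C, F, E, B, D]
After 3 (swap(4, 0)): [B, C, F, E, A, D]
After 4 (reverse(2, 3)): [B, C, E, F, A, D]
After 5 (reverse(4, 5)): [B, C, E, F, D, A]
After 6 (swap(3, 1)): [B, F, E, C, D, A]
After 7 (swap(3, 2)): [B, F, C, E, D, A]
After 8 (swap(5, 1)): [B, A, C, E, D, F]
After 9 (swap(3, 5)): [B, A, C, F, D, E]
After 10 (rotate_left(1, 4, k=3)): [B, D, A, C, F, E]
After 11 (swap(3, 5)): [B, D, A, E, F, C]
After 12 (rotate_left(3, 5, k=1)): [B, D, A, F, C, E]
After 13 (rotate_left(0, 3, k=1)): [D, A, F, B, C, E]
After 14 (swap(5, 4)): [D, A, F, B, E, C]

Answer: [D, A, F, B, E, C]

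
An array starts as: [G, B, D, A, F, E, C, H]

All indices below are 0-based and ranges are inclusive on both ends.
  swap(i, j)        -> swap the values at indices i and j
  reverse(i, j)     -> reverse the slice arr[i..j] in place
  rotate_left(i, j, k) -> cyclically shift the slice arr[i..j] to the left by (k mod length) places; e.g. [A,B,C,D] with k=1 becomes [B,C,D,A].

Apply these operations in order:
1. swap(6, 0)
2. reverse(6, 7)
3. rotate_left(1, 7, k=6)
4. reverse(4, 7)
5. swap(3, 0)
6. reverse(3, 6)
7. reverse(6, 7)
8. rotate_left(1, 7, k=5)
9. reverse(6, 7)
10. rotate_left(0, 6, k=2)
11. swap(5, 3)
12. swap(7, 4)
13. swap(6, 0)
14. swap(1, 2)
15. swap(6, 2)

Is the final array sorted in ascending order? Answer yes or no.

Answer: yes

Derivation:
After 1 (swap(6, 0)): [C, B, D, A, F, E, G, H]
After 2 (reverse(6, 7)): [C, B, D, A, F, E, H, G]
After 3 (rotate_left(1, 7, k=6)): [C, G, B, D, A, F, E, H]
After 4 (reverse(4, 7)): [C, G, B, D, H, E, F, A]
After 5 (swap(3, 0)): [D, G, B, C, H, E, F, A]
After 6 (reverse(3, 6)): [D, G, B, F, E, H, C, A]
After 7 (reverse(6, 7)): [D, G, B, F, E, H, A, C]
After 8 (rotate_left(1, 7, k=5)): [D, A, C, G, B, F, E, H]
After 9 (reverse(6, 7)): [D, A, C, G, B, F, H, E]
After 10 (rotate_left(0, 6, k=2)): [C, G, B, F, H, D, A, E]
After 11 (swap(5, 3)): [C, G, B, D, H, F, A, E]
After 12 (swap(7, 4)): [C, G, B, D, E, F, A, H]
After 13 (swap(6, 0)): [A, G, B, D, E, F, C, H]
After 14 (swap(1, 2)): [A, B, G, D, E, F, C, H]
After 15 (swap(6, 2)): [A, B, C, D, E, F, G, H]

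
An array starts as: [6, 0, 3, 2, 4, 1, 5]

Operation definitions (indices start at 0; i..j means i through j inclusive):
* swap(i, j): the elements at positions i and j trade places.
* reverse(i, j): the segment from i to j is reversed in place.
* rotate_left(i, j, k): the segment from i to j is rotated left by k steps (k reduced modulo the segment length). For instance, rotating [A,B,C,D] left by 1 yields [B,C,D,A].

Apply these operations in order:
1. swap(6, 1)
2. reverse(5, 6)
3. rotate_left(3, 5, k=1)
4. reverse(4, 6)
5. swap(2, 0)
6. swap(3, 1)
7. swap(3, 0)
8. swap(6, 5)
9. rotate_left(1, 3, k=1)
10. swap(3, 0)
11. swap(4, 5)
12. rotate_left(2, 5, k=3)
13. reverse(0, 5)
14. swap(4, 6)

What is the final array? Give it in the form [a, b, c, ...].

Answer: [0, 5, 3, 1, 2, 4, 6]

Derivation:
After 1 (swap(6, 1)): [6, 5, 3, 2, 4, 1, 0]
After 2 (reverse(5, 6)): [6, 5, 3, 2, 4, 0, 1]
After 3 (rotate_left(3, 5, k=1)): [6, 5, 3, 4, 0, 2, 1]
After 4 (reverse(4, 6)): [6, 5, 3, 4, 1, 2, 0]
After 5 (swap(2, 0)): [3, 5, 6, 4, 1, 2, 0]
After 6 (swap(3, 1)): [3, 4, 6, 5, 1, 2, 0]
After 7 (swap(3, 0)): [5, 4, 6, 3, 1, 2, 0]
After 8 (swap(6, 5)): [5, 4, 6, 3, 1, 0, 2]
After 9 (rotate_left(1, 3, k=1)): [5, 6, 3, 4, 1, 0, 2]
After 10 (swap(3, 0)): [4, 6, 3, 5, 1, 0, 2]
After 11 (swap(4, 5)): [4, 6, 3, 5, 0, 1, 2]
After 12 (rotate_left(2, 5, k=3)): [4, 6, 1, 3, 5, 0, 2]
After 13 (reverse(0, 5)): [0, 5, 3, 1, 6, 4, 2]
After 14 (swap(4, 6)): [0, 5, 3, 1, 2, 4, 6]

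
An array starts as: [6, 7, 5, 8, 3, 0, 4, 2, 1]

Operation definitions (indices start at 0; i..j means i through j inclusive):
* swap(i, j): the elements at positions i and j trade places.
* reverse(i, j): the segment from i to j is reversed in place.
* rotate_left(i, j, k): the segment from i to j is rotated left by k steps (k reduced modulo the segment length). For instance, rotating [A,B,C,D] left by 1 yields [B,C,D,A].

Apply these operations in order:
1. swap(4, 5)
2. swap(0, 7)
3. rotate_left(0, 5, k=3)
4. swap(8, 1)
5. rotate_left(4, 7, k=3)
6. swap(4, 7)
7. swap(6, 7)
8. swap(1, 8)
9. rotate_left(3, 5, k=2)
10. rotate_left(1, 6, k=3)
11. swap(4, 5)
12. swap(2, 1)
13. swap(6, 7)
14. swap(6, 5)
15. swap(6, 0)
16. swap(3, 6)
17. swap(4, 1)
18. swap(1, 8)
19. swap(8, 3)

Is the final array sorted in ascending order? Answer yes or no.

Answer: yes

Derivation:
After 1 (swap(4, 5)): [6, 7, 5, 8, 0, 3, 4, 2, 1]
After 2 (swap(0, 7)): [2, 7, 5, 8, 0, 3, 4, 6, 1]
After 3 (rotate_left(0, 5, k=3)): [8, 0, 3, 2, 7, 5, 4, 6, 1]
After 4 (swap(8, 1)): [8, 1, 3, 2, 7, 5, 4, 6, 0]
After 5 (rotate_left(4, 7, k=3)): [8, 1, 3, 2, 6, 7, 5, 4, 0]
After 6 (swap(4, 7)): [8, 1, 3, 2, 4, 7, 5, 6, 0]
After 7 (swap(6, 7)): [8, 1, 3, 2, 4, 7, 6, 5, 0]
After 8 (swap(1, 8)): [8, 0, 3, 2, 4, 7, 6, 5, 1]
After 9 (rotate_left(3, 5, k=2)): [8, 0, 3, 7, 2, 4, 6, 5, 1]
After 10 (rotate_left(1, 6, k=3)): [8, 2, 4, 6, 0, 3, 7, 5, 1]
After 11 (swap(4, 5)): [8, 2, 4, 6, 3, 0, 7, 5, 1]
After 12 (swap(2, 1)): [8, 4, 2, 6, 3, 0, 7, 5, 1]
After 13 (swap(6, 7)): [8, 4, 2, 6, 3, 0, 5, 7, 1]
After 14 (swap(6, 5)): [8, 4, 2, 6, 3, 5, 0, 7, 1]
After 15 (swap(6, 0)): [0, 4, 2, 6, 3, 5, 8, 7, 1]
After 16 (swap(3, 6)): [0, 4, 2, 8, 3, 5, 6, 7, 1]
After 17 (swap(4, 1)): [0, 3, 2, 8, 4, 5, 6, 7, 1]
After 18 (swap(1, 8)): [0, 1, 2, 8, 4, 5, 6, 7, 3]
After 19 (swap(8, 3)): [0, 1, 2, 3, 4, 5, 6, 7, 8]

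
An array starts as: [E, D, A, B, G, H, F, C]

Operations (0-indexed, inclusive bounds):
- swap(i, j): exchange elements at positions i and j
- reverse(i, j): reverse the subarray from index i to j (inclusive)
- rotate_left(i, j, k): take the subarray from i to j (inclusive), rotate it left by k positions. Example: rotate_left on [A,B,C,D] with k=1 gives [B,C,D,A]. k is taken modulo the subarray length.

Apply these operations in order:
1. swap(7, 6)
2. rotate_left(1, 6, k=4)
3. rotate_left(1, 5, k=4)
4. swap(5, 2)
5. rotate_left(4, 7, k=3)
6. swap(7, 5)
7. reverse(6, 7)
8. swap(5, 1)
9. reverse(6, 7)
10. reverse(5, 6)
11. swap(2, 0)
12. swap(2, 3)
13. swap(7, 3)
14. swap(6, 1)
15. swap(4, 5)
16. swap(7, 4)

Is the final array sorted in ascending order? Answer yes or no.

Answer: yes

Derivation:
After 1 (swap(7, 6)): [E, D, A, B, G, H, C, F]
After 2 (rotate_left(1, 6, k=4)): [E, H, C, D, A, B, G, F]
After 3 (rotate_left(1, 5, k=4)): [E, B, H, C, D, A, G, F]
After 4 (swap(5, 2)): [E, B, A, C, D, H, G, F]
After 5 (rotate_left(4, 7, k=3)): [E, B, A, C, F, D, H, G]
After 6 (swap(7, 5)): [E, B, A, C, F, G, H, D]
After 7 (reverse(6, 7)): [E, B, A, C, F, G, D, H]
After 8 (swap(5, 1)): [E, G, A, C, F, B, D, H]
After 9 (reverse(6, 7)): [E, G, A, C, F, B, H, D]
After 10 (reverse(5, 6)): [E, G, A, C, F, H, B, D]
After 11 (swap(2, 0)): [A, G, E, C, F, H, B, D]
After 12 (swap(2, 3)): [A, G, C, E, F, H, B, D]
After 13 (swap(7, 3)): [A, G, C, D, F, H, B, E]
After 14 (swap(6, 1)): [A, B, C, D, F, H, G, E]
After 15 (swap(4, 5)): [A, B, C, D, H, F, G, E]
After 16 (swap(7, 4)): [A, B, C, D, E, F, G, H]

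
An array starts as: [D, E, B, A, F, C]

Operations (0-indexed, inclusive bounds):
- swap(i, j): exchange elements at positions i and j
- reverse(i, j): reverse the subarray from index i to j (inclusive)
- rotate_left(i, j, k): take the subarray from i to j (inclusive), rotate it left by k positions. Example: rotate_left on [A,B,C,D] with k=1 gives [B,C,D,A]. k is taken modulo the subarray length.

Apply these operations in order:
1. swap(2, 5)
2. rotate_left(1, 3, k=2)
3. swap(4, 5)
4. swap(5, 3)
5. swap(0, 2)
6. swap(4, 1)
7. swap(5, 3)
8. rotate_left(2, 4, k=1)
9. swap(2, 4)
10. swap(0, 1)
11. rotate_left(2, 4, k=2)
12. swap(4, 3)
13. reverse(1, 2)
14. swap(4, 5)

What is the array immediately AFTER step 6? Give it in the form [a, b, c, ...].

Answer: [E, B, D, F, A, C]

Derivation:
After 1 (swap(2, 5)): [D, E, C, A, F, B]
After 2 (rotate_left(1, 3, k=2)): [D, A, E, C, F, B]
After 3 (swap(4, 5)): [D, A, E, C, B, F]
After 4 (swap(5, 3)): [D, A, E, F, B, C]
After 5 (swap(0, 2)): [E, A, D, F, B, C]
After 6 (swap(4, 1)): [E, B, D, F, A, C]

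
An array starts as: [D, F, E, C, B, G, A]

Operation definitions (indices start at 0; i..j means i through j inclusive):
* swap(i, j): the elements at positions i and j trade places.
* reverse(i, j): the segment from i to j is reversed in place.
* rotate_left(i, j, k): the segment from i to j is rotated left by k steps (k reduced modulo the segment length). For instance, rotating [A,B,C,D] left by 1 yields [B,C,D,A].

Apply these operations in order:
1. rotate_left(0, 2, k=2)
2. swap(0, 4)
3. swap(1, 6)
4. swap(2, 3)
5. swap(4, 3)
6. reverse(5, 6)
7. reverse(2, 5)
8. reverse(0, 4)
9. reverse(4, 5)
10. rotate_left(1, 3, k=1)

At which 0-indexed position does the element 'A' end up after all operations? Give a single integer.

After 1 (rotate_left(0, 2, k=2)): [E, D, F, C, B, G, A]
After 2 (swap(0, 4)): [B, D, F, C, E, G, A]
After 3 (swap(1, 6)): [B, A, F, C, E, G, D]
After 4 (swap(2, 3)): [B, A, C, F, E, G, D]
After 5 (swap(4, 3)): [B, A, C, E, F, G, D]
After 6 (reverse(5, 6)): [B, A, C, E, F, D, G]
After 7 (reverse(2, 5)): [B, A, D, F, E, C, G]
After 8 (reverse(0, 4)): [E, F, D, A, B, C, G]
After 9 (reverse(4, 5)): [E, F, D, A, C, B, G]
After 10 (rotate_left(1, 3, k=1)): [E, D, A, F, C, B, G]

Answer: 2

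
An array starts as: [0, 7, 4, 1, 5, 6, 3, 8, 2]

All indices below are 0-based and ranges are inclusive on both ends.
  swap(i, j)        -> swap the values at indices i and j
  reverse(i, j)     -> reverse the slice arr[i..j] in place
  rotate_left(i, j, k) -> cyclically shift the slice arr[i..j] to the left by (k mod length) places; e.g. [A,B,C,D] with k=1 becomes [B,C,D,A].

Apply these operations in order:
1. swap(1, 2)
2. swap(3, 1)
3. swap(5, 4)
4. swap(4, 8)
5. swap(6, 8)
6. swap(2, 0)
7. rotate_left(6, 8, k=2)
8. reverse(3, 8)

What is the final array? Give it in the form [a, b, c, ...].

Answer: [7, 1, 0, 8, 6, 3, 5, 2, 4]

Derivation:
After 1 (swap(1, 2)): [0, 4, 7, 1, 5, 6, 3, 8, 2]
After 2 (swap(3, 1)): [0, 1, 7, 4, 5, 6, 3, 8, 2]
After 3 (swap(5, 4)): [0, 1, 7, 4, 6, 5, 3, 8, 2]
After 4 (swap(4, 8)): [0, 1, 7, 4, 2, 5, 3, 8, 6]
After 5 (swap(6, 8)): [0, 1, 7, 4, 2, 5, 6, 8, 3]
After 6 (swap(2, 0)): [7, 1, 0, 4, 2, 5, 6, 8, 3]
After 7 (rotate_left(6, 8, k=2)): [7, 1, 0, 4, 2, 5, 3, 6, 8]
After 8 (reverse(3, 8)): [7, 1, 0, 8, 6, 3, 5, 2, 4]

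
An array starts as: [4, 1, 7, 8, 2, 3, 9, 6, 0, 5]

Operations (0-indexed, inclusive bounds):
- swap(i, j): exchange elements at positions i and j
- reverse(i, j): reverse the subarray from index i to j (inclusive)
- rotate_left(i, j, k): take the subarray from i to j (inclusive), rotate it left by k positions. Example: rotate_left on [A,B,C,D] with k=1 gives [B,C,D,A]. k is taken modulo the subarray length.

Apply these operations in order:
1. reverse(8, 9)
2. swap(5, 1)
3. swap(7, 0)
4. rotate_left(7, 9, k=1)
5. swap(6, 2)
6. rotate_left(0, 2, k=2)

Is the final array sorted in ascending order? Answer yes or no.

After 1 (reverse(8, 9)): [4, 1, 7, 8, 2, 3, 9, 6, 5, 0]
After 2 (swap(5, 1)): [4, 3, 7, 8, 2, 1, 9, 6, 5, 0]
After 3 (swap(7, 0)): [6, 3, 7, 8, 2, 1, 9, 4, 5, 0]
After 4 (rotate_left(7, 9, k=1)): [6, 3, 7, 8, 2, 1, 9, 5, 0, 4]
After 5 (swap(6, 2)): [6, 3, 9, 8, 2, 1, 7, 5, 0, 4]
After 6 (rotate_left(0, 2, k=2)): [9, 6, 3, 8, 2, 1, 7, 5, 0, 4]

Answer: no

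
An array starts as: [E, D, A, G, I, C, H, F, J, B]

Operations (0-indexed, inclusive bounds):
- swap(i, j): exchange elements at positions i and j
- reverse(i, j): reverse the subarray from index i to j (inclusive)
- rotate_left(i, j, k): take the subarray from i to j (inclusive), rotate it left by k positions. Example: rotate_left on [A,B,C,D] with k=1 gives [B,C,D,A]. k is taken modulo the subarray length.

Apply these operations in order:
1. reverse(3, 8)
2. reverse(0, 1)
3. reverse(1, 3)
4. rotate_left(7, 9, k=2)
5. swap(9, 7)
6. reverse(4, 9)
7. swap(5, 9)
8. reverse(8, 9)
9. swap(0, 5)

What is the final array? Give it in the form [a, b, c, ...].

After 1 (reverse(3, 8)): [E, D, A, J, F, H, C, I, G, B]
After 2 (reverse(0, 1)): [D, E, A, J, F, H, C, I, G, B]
After 3 (reverse(1, 3)): [D, J, A, E, F, H, C, I, G, B]
After 4 (rotate_left(7, 9, k=2)): [D, J, A, E, F, H, C, B, I, G]
After 5 (swap(9, 7)): [D, J, A, E, F, H, C, G, I, B]
After 6 (reverse(4, 9)): [D, J, A, E, B, I, G, C, H, F]
After 7 (swap(5, 9)): [D, J, A, E, B, F, G, C, H, I]
After 8 (reverse(8, 9)): [D, J, A, E, B, F, G, C, I, H]
After 9 (swap(0, 5)): [F, J, A, E, B, D, G, C, I, H]

Answer: [F, J, A, E, B, D, G, C, I, H]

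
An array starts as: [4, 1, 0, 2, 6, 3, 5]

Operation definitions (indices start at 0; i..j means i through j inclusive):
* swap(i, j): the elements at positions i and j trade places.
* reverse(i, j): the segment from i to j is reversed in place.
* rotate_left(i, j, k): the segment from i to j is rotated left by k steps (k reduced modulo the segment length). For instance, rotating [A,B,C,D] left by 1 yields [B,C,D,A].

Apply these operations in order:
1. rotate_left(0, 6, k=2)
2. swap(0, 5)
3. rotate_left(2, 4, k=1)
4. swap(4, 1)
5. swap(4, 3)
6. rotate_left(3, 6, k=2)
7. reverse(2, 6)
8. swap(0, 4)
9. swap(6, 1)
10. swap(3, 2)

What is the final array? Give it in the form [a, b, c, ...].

After 1 (rotate_left(0, 6, k=2)): [0, 2, 6, 3, 5, 4, 1]
After 2 (swap(0, 5)): [4, 2, 6, 3, 5, 0, 1]
After 3 (rotate_left(2, 4, k=1)): [4, 2, 3, 5, 6, 0, 1]
After 4 (swap(4, 1)): [4, 6, 3, 5, 2, 0, 1]
After 5 (swap(4, 3)): [4, 6, 3, 2, 5, 0, 1]
After 6 (rotate_left(3, 6, k=2)): [4, 6, 3, 0, 1, 2, 5]
After 7 (reverse(2, 6)): [4, 6, 5, 2, 1, 0, 3]
After 8 (swap(0, 4)): [1, 6, 5, 2, 4, 0, 3]
After 9 (swap(6, 1)): [1, 3, 5, 2, 4, 0, 6]
After 10 (swap(3, 2)): [1, 3, 2, 5, 4, 0, 6]

Answer: [1, 3, 2, 5, 4, 0, 6]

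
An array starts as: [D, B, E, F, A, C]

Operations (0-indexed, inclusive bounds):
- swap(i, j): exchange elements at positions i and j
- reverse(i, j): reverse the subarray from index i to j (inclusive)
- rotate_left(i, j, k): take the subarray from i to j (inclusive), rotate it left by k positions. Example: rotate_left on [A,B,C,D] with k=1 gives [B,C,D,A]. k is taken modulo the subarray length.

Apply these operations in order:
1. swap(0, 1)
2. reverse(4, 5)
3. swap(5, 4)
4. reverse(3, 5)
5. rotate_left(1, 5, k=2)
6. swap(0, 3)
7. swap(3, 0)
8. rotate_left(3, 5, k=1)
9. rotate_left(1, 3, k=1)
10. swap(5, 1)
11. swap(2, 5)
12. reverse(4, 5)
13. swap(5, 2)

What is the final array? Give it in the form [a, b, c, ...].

After 1 (swap(0, 1)): [B, D, E, F, A, C]
After 2 (reverse(4, 5)): [B, D, E, F, C, A]
After 3 (swap(5, 4)): [B, D, E, F, A, C]
After 4 (reverse(3, 5)): [B, D, E, C, A, F]
After 5 (rotate_left(1, 5, k=2)): [B, C, A, F, D, E]
After 6 (swap(0, 3)): [F, C, A, B, D, E]
After 7 (swap(3, 0)): [B, C, A, F, D, E]
After 8 (rotate_left(3, 5, k=1)): [B, C, A, D, E, F]
After 9 (rotate_left(1, 3, k=1)): [B, A, D, C, E, F]
After 10 (swap(5, 1)): [B, F, D, C, E, A]
After 11 (swap(2, 5)): [B, F, A, C, E, D]
After 12 (reverse(4, 5)): [B, F, A, C, D, E]
After 13 (swap(5, 2)): [B, F, E, C, D, A]

Answer: [B, F, E, C, D, A]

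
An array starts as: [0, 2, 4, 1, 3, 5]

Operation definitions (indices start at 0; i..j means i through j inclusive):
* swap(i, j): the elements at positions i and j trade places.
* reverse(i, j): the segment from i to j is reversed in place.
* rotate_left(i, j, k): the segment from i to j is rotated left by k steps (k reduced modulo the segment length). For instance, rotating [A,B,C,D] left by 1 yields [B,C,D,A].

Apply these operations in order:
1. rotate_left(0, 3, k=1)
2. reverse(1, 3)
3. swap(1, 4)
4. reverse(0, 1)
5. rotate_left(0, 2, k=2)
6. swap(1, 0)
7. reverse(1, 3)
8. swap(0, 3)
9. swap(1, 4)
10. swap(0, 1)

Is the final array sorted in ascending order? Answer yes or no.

After 1 (rotate_left(0, 3, k=1)): [2, 4, 1, 0, 3, 5]
After 2 (reverse(1, 3)): [2, 0, 1, 4, 3, 5]
After 3 (swap(1, 4)): [2, 3, 1, 4, 0, 5]
After 4 (reverse(0, 1)): [3, 2, 1, 4, 0, 5]
After 5 (rotate_left(0, 2, k=2)): [1, 3, 2, 4, 0, 5]
After 6 (swap(1, 0)): [3, 1, 2, 4, 0, 5]
After 7 (reverse(1, 3)): [3, 4, 2, 1, 0, 5]
After 8 (swap(0, 3)): [1, 4, 2, 3, 0, 5]
After 9 (swap(1, 4)): [1, 0, 2, 3, 4, 5]
After 10 (swap(0, 1)): [0, 1, 2, 3, 4, 5]

Answer: yes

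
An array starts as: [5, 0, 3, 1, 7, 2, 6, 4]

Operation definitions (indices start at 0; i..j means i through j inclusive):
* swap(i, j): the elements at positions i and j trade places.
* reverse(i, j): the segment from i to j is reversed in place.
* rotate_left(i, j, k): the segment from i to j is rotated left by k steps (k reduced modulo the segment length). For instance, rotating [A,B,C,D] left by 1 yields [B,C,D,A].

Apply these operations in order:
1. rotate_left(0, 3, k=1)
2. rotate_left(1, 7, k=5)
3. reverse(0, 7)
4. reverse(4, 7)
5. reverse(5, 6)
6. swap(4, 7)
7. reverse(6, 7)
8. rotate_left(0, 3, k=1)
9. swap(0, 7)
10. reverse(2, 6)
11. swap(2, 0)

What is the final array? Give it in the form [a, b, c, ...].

Answer: [0, 5, 6, 4, 3, 2, 1, 7]

Derivation:
After 1 (rotate_left(0, 3, k=1)): [0, 3, 1, 5, 7, 2, 6, 4]
After 2 (rotate_left(1, 7, k=5)): [0, 6, 4, 3, 1, 5, 7, 2]
After 3 (reverse(0, 7)): [2, 7, 5, 1, 3, 4, 6, 0]
After 4 (reverse(4, 7)): [2, 7, 5, 1, 0, 6, 4, 3]
After 5 (reverse(5, 6)): [2, 7, 5, 1, 0, 4, 6, 3]
After 6 (swap(4, 7)): [2, 7, 5, 1, 3, 4, 6, 0]
After 7 (reverse(6, 7)): [2, 7, 5, 1, 3, 4, 0, 6]
After 8 (rotate_left(0, 3, k=1)): [7, 5, 1, 2, 3, 4, 0, 6]
After 9 (swap(0, 7)): [6, 5, 1, 2, 3, 4, 0, 7]
After 10 (reverse(2, 6)): [6, 5, 0, 4, 3, 2, 1, 7]
After 11 (swap(2, 0)): [0, 5, 6, 4, 3, 2, 1, 7]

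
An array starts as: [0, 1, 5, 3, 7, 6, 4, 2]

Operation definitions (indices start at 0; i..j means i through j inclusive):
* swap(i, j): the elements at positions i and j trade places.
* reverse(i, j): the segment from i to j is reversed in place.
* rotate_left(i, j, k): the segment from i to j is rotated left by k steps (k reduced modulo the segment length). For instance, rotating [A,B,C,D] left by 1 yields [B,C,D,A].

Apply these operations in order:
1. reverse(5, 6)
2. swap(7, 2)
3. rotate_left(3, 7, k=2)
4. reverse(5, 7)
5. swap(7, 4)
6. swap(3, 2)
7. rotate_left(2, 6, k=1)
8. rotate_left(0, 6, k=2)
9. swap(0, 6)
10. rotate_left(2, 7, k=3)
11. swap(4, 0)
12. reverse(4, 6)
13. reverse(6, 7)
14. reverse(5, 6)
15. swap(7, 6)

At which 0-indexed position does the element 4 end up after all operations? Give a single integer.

After 1 (reverse(5, 6)): [0, 1, 5, 3, 7, 4, 6, 2]
After 2 (swap(7, 2)): [0, 1, 2, 3, 7, 4, 6, 5]
After 3 (rotate_left(3, 7, k=2)): [0, 1, 2, 4, 6, 5, 3, 7]
After 4 (reverse(5, 7)): [0, 1, 2, 4, 6, 7, 3, 5]
After 5 (swap(7, 4)): [0, 1, 2, 4, 5, 7, 3, 6]
After 6 (swap(3, 2)): [0, 1, 4, 2, 5, 7, 3, 6]
After 7 (rotate_left(2, 6, k=1)): [0, 1, 2, 5, 7, 3, 4, 6]
After 8 (rotate_left(0, 6, k=2)): [2, 5, 7, 3, 4, 0, 1, 6]
After 9 (swap(0, 6)): [1, 5, 7, 3, 4, 0, 2, 6]
After 10 (rotate_left(2, 7, k=3)): [1, 5, 0, 2, 6, 7, 3, 4]
After 11 (swap(4, 0)): [6, 5, 0, 2, 1, 7, 3, 4]
After 12 (reverse(4, 6)): [6, 5, 0, 2, 3, 7, 1, 4]
After 13 (reverse(6, 7)): [6, 5, 0, 2, 3, 7, 4, 1]
After 14 (reverse(5, 6)): [6, 5, 0, 2, 3, 4, 7, 1]
After 15 (swap(7, 6)): [6, 5, 0, 2, 3, 4, 1, 7]

Answer: 5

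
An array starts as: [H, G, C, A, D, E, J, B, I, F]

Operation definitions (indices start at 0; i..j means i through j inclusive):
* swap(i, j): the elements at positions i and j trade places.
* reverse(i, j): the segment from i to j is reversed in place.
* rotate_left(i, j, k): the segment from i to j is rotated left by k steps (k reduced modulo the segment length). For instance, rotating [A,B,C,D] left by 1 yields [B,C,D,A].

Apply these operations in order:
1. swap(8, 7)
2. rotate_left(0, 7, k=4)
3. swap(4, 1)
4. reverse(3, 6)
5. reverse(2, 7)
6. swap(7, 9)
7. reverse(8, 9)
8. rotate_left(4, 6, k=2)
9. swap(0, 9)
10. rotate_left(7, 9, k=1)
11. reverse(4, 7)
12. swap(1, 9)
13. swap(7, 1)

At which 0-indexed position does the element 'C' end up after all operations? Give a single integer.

After 1 (swap(8, 7)): [H, G, C, A, D, E, J, I, B, F]
After 2 (rotate_left(0, 7, k=4)): [D, E, J, I, H, G, C, A, B, F]
After 3 (swap(4, 1)): [D, H, J, I, E, G, C, A, B, F]
After 4 (reverse(3, 6)): [D, H, J, C, G, E, I, A, B, F]
After 5 (reverse(2, 7)): [D, H, A, I, E, G, C, J, B, F]
After 6 (swap(7, 9)): [D, H, A, I, E, G, C, F, B, J]
After 7 (reverse(8, 9)): [D, H, A, I, E, G, C, F, J, B]
After 8 (rotate_left(4, 6, k=2)): [D, H, A, I, C, E, G, F, J, B]
After 9 (swap(0, 9)): [B, H, A, I, C, E, G, F, J, D]
After 10 (rotate_left(7, 9, k=1)): [B, H, A, I, C, E, G, J, D, F]
After 11 (reverse(4, 7)): [B, H, A, I, J, G, E, C, D, F]
After 12 (swap(1, 9)): [B, F, A, I, J, G, E, C, D, H]
After 13 (swap(7, 1)): [B, C, A, I, J, G, E, F, D, H]

Answer: 1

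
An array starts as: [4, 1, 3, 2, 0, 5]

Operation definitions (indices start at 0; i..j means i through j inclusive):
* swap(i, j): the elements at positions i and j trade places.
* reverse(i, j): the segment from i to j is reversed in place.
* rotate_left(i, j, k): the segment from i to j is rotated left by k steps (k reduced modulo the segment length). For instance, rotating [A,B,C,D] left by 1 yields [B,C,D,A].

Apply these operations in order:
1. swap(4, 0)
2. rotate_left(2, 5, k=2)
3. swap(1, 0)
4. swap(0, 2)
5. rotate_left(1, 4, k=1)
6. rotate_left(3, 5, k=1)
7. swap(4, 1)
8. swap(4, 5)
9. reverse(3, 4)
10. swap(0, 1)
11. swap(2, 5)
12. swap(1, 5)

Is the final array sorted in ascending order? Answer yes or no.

After 1 (swap(4, 0)): [0, 1, 3, 2, 4, 5]
After 2 (rotate_left(2, 5, k=2)): [0, 1, 4, 5, 3, 2]
After 3 (swap(1, 0)): [1, 0, 4, 5, 3, 2]
After 4 (swap(0, 2)): [4, 0, 1, 5, 3, 2]
After 5 (rotate_left(1, 4, k=1)): [4, 1, 5, 3, 0, 2]
After 6 (rotate_left(3, 5, k=1)): [4, 1, 5, 0, 2, 3]
After 7 (swap(4, 1)): [4, 2, 5, 0, 1, 3]
After 8 (swap(4, 5)): [4, 2, 5, 0, 3, 1]
After 9 (reverse(3, 4)): [4, 2, 5, 3, 0, 1]
After 10 (swap(0, 1)): [2, 4, 5, 3, 0, 1]
After 11 (swap(2, 5)): [2, 4, 1, 3, 0, 5]
After 12 (swap(1, 5)): [2, 5, 1, 3, 0, 4]

Answer: no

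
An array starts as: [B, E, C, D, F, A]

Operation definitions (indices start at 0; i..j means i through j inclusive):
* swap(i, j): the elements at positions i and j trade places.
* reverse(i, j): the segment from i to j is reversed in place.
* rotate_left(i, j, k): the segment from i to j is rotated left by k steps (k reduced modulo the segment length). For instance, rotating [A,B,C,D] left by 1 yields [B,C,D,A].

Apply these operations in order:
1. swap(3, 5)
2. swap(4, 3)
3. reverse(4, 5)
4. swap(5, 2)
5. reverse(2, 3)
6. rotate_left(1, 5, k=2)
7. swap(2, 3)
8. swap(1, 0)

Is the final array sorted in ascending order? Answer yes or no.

Answer: yes

Derivation:
After 1 (swap(3, 5)): [B, E, C, A, F, D]
After 2 (swap(4, 3)): [B, E, C, F, A, D]
After 3 (reverse(4, 5)): [B, E, C, F, D, A]
After 4 (swap(5, 2)): [B, E, A, F, D, C]
After 5 (reverse(2, 3)): [B, E, F, A, D, C]
After 6 (rotate_left(1, 5, k=2)): [B, A, D, C, E, F]
After 7 (swap(2, 3)): [B, A, C, D, E, F]
After 8 (swap(1, 0)): [A, B, C, D, E, F]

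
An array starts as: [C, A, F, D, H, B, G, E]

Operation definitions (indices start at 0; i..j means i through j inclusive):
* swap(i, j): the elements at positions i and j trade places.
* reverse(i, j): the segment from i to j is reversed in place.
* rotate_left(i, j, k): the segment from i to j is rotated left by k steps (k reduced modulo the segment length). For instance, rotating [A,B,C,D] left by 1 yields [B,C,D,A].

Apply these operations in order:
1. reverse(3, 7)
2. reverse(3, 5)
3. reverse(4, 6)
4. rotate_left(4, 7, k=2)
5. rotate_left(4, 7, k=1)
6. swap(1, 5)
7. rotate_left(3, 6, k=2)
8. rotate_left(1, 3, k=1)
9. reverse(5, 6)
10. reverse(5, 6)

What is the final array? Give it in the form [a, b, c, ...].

Answer: [C, F, A, H, E, B, D, G]

Derivation:
After 1 (reverse(3, 7)): [C, A, F, E, G, B, H, D]
After 2 (reverse(3, 5)): [C, A, F, B, G, E, H, D]
After 3 (reverse(4, 6)): [C, A, F, B, H, E, G, D]
After 4 (rotate_left(4, 7, k=2)): [C, A, F, B, G, D, H, E]
After 5 (rotate_left(4, 7, k=1)): [C, A, F, B, D, H, E, G]
After 6 (swap(1, 5)): [C, H, F, B, D, A, E, G]
After 7 (rotate_left(3, 6, k=2)): [C, H, F, A, E, B, D, G]
After 8 (rotate_left(1, 3, k=1)): [C, F, A, H, E, B, D, G]
After 9 (reverse(5, 6)): [C, F, A, H, E, D, B, G]
After 10 (reverse(5, 6)): [C, F, A, H, E, B, D, G]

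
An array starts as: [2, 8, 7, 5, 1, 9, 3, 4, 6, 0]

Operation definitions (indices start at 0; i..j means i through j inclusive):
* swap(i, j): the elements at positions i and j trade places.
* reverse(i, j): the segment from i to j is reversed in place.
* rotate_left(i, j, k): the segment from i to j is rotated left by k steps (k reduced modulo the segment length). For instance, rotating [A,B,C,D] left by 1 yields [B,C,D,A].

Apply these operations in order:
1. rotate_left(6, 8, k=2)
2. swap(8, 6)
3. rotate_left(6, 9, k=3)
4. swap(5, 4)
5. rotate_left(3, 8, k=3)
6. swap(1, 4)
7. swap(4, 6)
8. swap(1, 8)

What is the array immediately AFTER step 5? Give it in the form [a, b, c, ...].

Answer: [2, 8, 7, 0, 4, 3, 5, 9, 1, 6]

Derivation:
After 1 (rotate_left(6, 8, k=2)): [2, 8, 7, 5, 1, 9, 6, 3, 4, 0]
After 2 (swap(8, 6)): [2, 8, 7, 5, 1, 9, 4, 3, 6, 0]
After 3 (rotate_left(6, 9, k=3)): [2, 8, 7, 5, 1, 9, 0, 4, 3, 6]
After 4 (swap(5, 4)): [2, 8, 7, 5, 9, 1, 0, 4, 3, 6]
After 5 (rotate_left(3, 8, k=3)): [2, 8, 7, 0, 4, 3, 5, 9, 1, 6]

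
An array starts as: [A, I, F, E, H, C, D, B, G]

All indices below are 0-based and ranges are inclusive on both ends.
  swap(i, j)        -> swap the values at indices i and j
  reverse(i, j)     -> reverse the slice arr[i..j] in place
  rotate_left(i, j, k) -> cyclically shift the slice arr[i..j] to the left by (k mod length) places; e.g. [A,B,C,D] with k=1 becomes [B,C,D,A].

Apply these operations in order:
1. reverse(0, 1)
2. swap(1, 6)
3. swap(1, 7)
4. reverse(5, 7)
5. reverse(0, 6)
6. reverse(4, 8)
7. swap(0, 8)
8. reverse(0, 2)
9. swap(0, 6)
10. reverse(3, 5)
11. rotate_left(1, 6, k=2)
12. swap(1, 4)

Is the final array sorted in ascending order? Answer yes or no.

Answer: no

Derivation:
After 1 (reverse(0, 1)): [I, A, F, E, H, C, D, B, G]
After 2 (swap(1, 6)): [I, D, F, E, H, C, A, B, G]
After 3 (swap(1, 7)): [I, B, F, E, H, C, A, D, G]
After 4 (reverse(5, 7)): [I, B, F, E, H, D, A, C, G]
After 5 (reverse(0, 6)): [A, D, H, E, F, B, I, C, G]
After 6 (reverse(4, 8)): [A, D, H, E, G, C, I, B, F]
After 7 (swap(0, 8)): [F, D, H, E, G, C, I, B, A]
After 8 (reverse(0, 2)): [H, D, F, E, G, C, I, B, A]
After 9 (swap(0, 6)): [I, D, F, E, G, C, H, B, A]
After 10 (reverse(3, 5)): [I, D, F, C, G, E, H, B, A]
After 11 (rotate_left(1, 6, k=2)): [I, C, G, E, H, D, F, B, A]
After 12 (swap(1, 4)): [I, H, G, E, C, D, F, B, A]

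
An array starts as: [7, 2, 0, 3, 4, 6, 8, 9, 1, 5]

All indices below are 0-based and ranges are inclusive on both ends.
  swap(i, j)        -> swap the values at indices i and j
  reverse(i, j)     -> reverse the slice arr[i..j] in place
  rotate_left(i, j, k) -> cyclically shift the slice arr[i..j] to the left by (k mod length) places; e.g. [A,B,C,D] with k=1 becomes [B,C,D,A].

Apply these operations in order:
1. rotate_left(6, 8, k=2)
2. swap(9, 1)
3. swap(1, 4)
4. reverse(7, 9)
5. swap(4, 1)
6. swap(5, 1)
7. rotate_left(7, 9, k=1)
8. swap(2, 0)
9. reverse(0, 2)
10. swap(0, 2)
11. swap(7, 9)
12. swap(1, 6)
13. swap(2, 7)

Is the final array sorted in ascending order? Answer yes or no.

Answer: yes

Derivation:
After 1 (rotate_left(6, 8, k=2)): [7, 2, 0, 3, 4, 6, 1, 8, 9, 5]
After 2 (swap(9, 1)): [7, 5, 0, 3, 4, 6, 1, 8, 9, 2]
After 3 (swap(1, 4)): [7, 4, 0, 3, 5, 6, 1, 8, 9, 2]
After 4 (reverse(7, 9)): [7, 4, 0, 3, 5, 6, 1, 2, 9, 8]
After 5 (swap(4, 1)): [7, 5, 0, 3, 4, 6, 1, 2, 9, 8]
After 6 (swap(5, 1)): [7, 6, 0, 3, 4, 5, 1, 2, 9, 8]
After 7 (rotate_left(7, 9, k=1)): [7, 6, 0, 3, 4, 5, 1, 9, 8, 2]
After 8 (swap(2, 0)): [0, 6, 7, 3, 4, 5, 1, 9, 8, 2]
After 9 (reverse(0, 2)): [7, 6, 0, 3, 4, 5, 1, 9, 8, 2]
After 10 (swap(0, 2)): [0, 6, 7, 3, 4, 5, 1, 9, 8, 2]
After 11 (swap(7, 9)): [0, 6, 7, 3, 4, 5, 1, 2, 8, 9]
After 12 (swap(1, 6)): [0, 1, 7, 3, 4, 5, 6, 2, 8, 9]
After 13 (swap(2, 7)): [0, 1, 2, 3, 4, 5, 6, 7, 8, 9]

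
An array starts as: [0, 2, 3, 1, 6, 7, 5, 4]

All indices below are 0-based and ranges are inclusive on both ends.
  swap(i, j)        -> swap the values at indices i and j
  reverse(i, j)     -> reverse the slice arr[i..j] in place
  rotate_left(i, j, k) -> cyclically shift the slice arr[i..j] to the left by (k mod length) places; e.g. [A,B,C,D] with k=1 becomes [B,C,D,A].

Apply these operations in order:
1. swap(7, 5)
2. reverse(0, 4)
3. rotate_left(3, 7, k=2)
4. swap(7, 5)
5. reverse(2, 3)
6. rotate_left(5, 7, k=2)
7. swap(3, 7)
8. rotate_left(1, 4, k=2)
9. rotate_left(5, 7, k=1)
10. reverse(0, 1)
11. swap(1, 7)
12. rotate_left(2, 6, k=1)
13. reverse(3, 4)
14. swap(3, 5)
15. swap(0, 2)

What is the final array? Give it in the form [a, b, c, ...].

After 1 (swap(7, 5)): [0, 2, 3, 1, 6, 4, 5, 7]
After 2 (reverse(0, 4)): [6, 1, 3, 2, 0, 4, 5, 7]
After 3 (rotate_left(3, 7, k=2)): [6, 1, 3, 4, 5, 7, 2, 0]
After 4 (swap(7, 5)): [6, 1, 3, 4, 5, 0, 2, 7]
After 5 (reverse(2, 3)): [6, 1, 4, 3, 5, 0, 2, 7]
After 6 (rotate_left(5, 7, k=2)): [6, 1, 4, 3, 5, 7, 0, 2]
After 7 (swap(3, 7)): [6, 1, 4, 2, 5, 7, 0, 3]
After 8 (rotate_left(1, 4, k=2)): [6, 2, 5, 1, 4, 7, 0, 3]
After 9 (rotate_left(5, 7, k=1)): [6, 2, 5, 1, 4, 0, 3, 7]
After 10 (reverse(0, 1)): [2, 6, 5, 1, 4, 0, 3, 7]
After 11 (swap(1, 7)): [2, 7, 5, 1, 4, 0, 3, 6]
After 12 (rotate_left(2, 6, k=1)): [2, 7, 1, 4, 0, 3, 5, 6]
After 13 (reverse(3, 4)): [2, 7, 1, 0, 4, 3, 5, 6]
After 14 (swap(3, 5)): [2, 7, 1, 3, 4, 0, 5, 6]
After 15 (swap(0, 2)): [1, 7, 2, 3, 4, 0, 5, 6]

Answer: [1, 7, 2, 3, 4, 0, 5, 6]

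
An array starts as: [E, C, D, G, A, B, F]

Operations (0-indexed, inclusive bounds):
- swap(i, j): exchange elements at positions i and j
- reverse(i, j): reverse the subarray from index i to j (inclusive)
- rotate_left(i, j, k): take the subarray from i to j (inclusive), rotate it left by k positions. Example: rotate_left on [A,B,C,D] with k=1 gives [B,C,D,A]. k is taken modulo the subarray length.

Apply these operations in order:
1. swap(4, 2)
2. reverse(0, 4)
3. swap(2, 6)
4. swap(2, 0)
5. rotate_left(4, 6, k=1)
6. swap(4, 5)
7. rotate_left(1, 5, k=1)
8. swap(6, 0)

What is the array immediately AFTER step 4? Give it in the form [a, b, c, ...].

Answer: [F, G, D, C, E, B, A]

Derivation:
After 1 (swap(4, 2)): [E, C, A, G, D, B, F]
After 2 (reverse(0, 4)): [D, G, A, C, E, B, F]
After 3 (swap(2, 6)): [D, G, F, C, E, B, A]
After 4 (swap(2, 0)): [F, G, D, C, E, B, A]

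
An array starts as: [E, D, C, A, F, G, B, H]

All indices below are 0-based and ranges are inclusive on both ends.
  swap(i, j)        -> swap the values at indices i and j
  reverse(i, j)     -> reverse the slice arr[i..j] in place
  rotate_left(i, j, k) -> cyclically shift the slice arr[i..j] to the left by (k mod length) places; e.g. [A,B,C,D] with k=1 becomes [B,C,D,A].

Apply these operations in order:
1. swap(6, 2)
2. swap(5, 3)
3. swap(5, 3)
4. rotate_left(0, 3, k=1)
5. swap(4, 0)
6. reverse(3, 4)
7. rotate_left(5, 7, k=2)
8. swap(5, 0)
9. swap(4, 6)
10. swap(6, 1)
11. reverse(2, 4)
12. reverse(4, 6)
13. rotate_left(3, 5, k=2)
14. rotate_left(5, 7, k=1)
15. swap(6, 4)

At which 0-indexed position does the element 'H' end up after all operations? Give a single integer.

Answer: 0

Derivation:
After 1 (swap(6, 2)): [E, D, B, A, F, G, C, H]
After 2 (swap(5, 3)): [E, D, B, G, F, A, C, H]
After 3 (swap(5, 3)): [E, D, B, A, F, G, C, H]
After 4 (rotate_left(0, 3, k=1)): [D, B, A, E, F, G, C, H]
After 5 (swap(4, 0)): [F, B, A, E, D, G, C, H]
After 6 (reverse(3, 4)): [F, B, A, D, E, G, C, H]
After 7 (rotate_left(5, 7, k=2)): [F, B, A, D, E, H, G, C]
After 8 (swap(5, 0)): [H, B, A, D, E, F, G, C]
After 9 (swap(4, 6)): [H, B, A, D, G, F, E, C]
After 10 (swap(6, 1)): [H, E, A, D, G, F, B, C]
After 11 (reverse(2, 4)): [H, E, G, D, A, F, B, C]
After 12 (reverse(4, 6)): [H, E, G, D, B, F, A, C]
After 13 (rotate_left(3, 5, k=2)): [H, E, G, F, D, B, A, C]
After 14 (rotate_left(5, 7, k=1)): [H, E, G, F, D, A, C, B]
After 15 (swap(6, 4)): [H, E, G, F, C, A, D, B]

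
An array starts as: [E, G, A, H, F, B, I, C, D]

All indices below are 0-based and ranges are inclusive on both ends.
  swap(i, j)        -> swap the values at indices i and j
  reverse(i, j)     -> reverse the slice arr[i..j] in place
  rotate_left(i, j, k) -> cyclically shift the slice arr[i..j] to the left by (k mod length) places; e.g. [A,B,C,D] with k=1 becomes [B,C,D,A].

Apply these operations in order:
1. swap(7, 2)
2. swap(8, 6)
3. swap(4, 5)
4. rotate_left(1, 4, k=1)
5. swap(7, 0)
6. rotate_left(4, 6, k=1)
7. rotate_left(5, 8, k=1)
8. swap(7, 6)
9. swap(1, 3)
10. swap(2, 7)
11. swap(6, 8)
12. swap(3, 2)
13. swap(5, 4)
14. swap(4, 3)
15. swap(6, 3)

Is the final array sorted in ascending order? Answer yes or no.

After 1 (swap(7, 2)): [E, G, C, H, F, B, I, A, D]
After 2 (swap(8, 6)): [E, G, C, H, F, B, D, A, I]
After 3 (swap(4, 5)): [E, G, C, H, B, F, D, A, I]
After 4 (rotate_left(1, 4, k=1)): [E, C, H, B, G, F, D, A, I]
After 5 (swap(7, 0)): [A, C, H, B, G, F, D, E, I]
After 6 (rotate_left(4, 6, k=1)): [A, C, H, B, F, D, G, E, I]
After 7 (rotate_left(5, 8, k=1)): [A, C, H, B, F, G, E, I, D]
After 8 (swap(7, 6)): [A, C, H, B, F, G, I, E, D]
After 9 (swap(1, 3)): [A, B, H, C, F, G, I, E, D]
After 10 (swap(2, 7)): [A, B, E, C, F, G, I, H, D]
After 11 (swap(6, 8)): [A, B, E, C, F, G, D, H, I]
After 12 (swap(3, 2)): [A, B, C, E, F, G, D, H, I]
After 13 (swap(5, 4)): [A, B, C, E, G, F, D, H, I]
After 14 (swap(4, 3)): [A, B, C, G, E, F, D, H, I]
After 15 (swap(6, 3)): [A, B, C, D, E, F, G, H, I]

Answer: yes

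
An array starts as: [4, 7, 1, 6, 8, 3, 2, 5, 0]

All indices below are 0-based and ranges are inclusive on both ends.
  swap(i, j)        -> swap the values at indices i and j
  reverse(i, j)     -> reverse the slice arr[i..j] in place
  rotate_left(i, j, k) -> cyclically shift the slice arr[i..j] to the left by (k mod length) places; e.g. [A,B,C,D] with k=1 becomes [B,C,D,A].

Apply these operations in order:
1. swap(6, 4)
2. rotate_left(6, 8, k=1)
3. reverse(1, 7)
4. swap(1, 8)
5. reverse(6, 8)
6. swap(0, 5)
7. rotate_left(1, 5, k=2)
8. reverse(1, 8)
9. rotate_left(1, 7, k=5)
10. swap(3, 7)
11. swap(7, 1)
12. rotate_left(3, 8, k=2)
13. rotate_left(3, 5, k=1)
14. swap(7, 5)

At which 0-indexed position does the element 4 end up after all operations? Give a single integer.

After 1 (swap(6, 4)): [4, 7, 1, 6, 2, 3, 8, 5, 0]
After 2 (rotate_left(6, 8, k=1)): [4, 7, 1, 6, 2, 3, 5, 0, 8]
After 3 (reverse(1, 7)): [4, 0, 5, 3, 2, 6, 1, 7, 8]
After 4 (swap(1, 8)): [4, 8, 5, 3, 2, 6, 1, 7, 0]
After 5 (reverse(6, 8)): [4, 8, 5, 3, 2, 6, 0, 7, 1]
After 6 (swap(0, 5)): [6, 8, 5, 3, 2, 4, 0, 7, 1]
After 7 (rotate_left(1, 5, k=2)): [6, 3, 2, 4, 8, 5, 0, 7, 1]
After 8 (reverse(1, 8)): [6, 1, 7, 0, 5, 8, 4, 2, 3]
After 9 (rotate_left(1, 7, k=5)): [6, 4, 2, 1, 7, 0, 5, 8, 3]
After 10 (swap(3, 7)): [6, 4, 2, 8, 7, 0, 5, 1, 3]
After 11 (swap(7, 1)): [6, 1, 2, 8, 7, 0, 5, 4, 3]
After 12 (rotate_left(3, 8, k=2)): [6, 1, 2, 0, 5, 4, 3, 8, 7]
After 13 (rotate_left(3, 5, k=1)): [6, 1, 2, 5, 4, 0, 3, 8, 7]
After 14 (swap(7, 5)): [6, 1, 2, 5, 4, 8, 3, 0, 7]

Answer: 4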